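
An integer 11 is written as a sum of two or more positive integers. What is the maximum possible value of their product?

Let g[k] be the best product for length k (with at least one cut). For each first piece i, the rest contributes max(k−i, g[k−i]).
Small cases: g[2]=1, g[3]=2, g[4]=4, g[5]=6, g[6]=9.
g[7] = max(1·9, 2·6, 3·4, 4·3, 5·2, 6·1) = 12
g[8] = max(1·12, 2·9, 3·6, …, 6·2, 7·1) = 18
g[9] = max(1·18, 2·12, 3·9, …, 7·2, 8·1) = 27
g[10] = max(1·27, 2·18, 3·12, …, 8·2, 9·1) = 36
g[11] = max(1·36, 2·27, 3·18, …, 9·2, 10·1) = 54
One optimal split: 3 + 3 + 3 + 2; product 3·3·3·2 = 54.

54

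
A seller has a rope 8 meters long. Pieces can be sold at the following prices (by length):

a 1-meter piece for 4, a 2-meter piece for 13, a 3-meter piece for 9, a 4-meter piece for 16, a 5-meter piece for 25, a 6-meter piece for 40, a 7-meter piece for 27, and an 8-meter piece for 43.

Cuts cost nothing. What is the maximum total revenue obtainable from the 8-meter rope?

Build v[k] bottom-up: v[k] = max over allowed piece i of (p[i] + v[k−i]).
v[1] = 4
v[2] = 13
v[3] = 17  (first piece 1, then v[2]=13)
v[4] = 26  (first piece 2, then v[2]=13)
v[5] = 30  (first piece 1, then v[4]=26)
v[6] = 40
v[7] = 44  (first piece 1, then v[6]=40)
v[8] = 53  (first piece 2, then v[6]=40)
One optimal cutting: 6 + 2 → 40 + 13 = 53.

53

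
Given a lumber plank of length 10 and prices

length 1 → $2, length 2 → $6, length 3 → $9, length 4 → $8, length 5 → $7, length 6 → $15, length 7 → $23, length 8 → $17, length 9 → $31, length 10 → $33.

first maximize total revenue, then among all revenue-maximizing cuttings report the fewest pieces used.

Let r[k] be the best obtainable value from length k. For each k, try every first piece i and keep the best of price[i] + r[k−i].
r[1] = 2
r[2] = 6
r[3] = 9
r[4] = 12  (first piece 2, then r[2]=6)
r[5] = 15  (first piece 2, then r[3]=9)
r[6] = 18  (first piece 2, then r[4]=12)
r[7] = 23
r[8] = 25  (first piece 1, then r[7]=23)
r[9] = 31
r[10] = 33  (first piece 1, then r[9]=31)
Maximum revenue is $33.
Now minimize piece count subject to staying optimal: for each k, pieces[k] = 1 + min over i with p[i]+r[k−i]=r[k] of pieces[k−i].
pieces[7] = 1
pieces[8] = 2
pieces[9] = 1
pieces[10] = 1

1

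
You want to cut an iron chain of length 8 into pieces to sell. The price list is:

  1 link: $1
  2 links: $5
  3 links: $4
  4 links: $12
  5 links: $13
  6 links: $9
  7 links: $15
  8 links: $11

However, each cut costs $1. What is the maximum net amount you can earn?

23

Build net[k] bottom-up: net[k] = max over allowed piece i of (p[i] + net[k−i]) − 1 per cut.
net[1] = 1
net[2] = max(1+1-1, 5+0) = 5
net[3] = max(1+5-1, 5+1-1, 4+0) = 5
net[4] = max(1+5-1, 5+5-1, 4+1-1, 12+0) = 12
net[5] = max(1+12-1, 5+5-1, 4+5-1, 12+1-1, 13+0) = 13
net[6] = max(1+13-1, 5+12-1, 4+5-1, 12+5-1, 13+1-1, 9+0) = 16
net[7] = max(1+16-1, 5+13-1, 4+12-1, …, 9+1-1, 15+0) = 17
net[8] = max(1+17-1, 5+16-1, 4+13-1, …, 15+1-1, 11+0) = 23
One optimal plan: pieces 4 + 4 (1 cut) → $24 − $1 = $23.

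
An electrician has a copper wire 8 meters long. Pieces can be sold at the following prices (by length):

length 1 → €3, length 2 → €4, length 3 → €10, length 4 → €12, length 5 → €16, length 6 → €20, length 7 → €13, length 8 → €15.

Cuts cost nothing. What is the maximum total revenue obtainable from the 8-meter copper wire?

Let R[k] be the best obtainable value from length k. For each k, try every first piece i and keep the best of price[i] + R[k−i].
R[1] = 3
R[2] = 6  (first piece 1, then R[1]=3)
R[3] = 10
R[4] = 13  (first piece 1, then R[3]=10)
R[5] = 16  (first piece 1, then R[4]=13)
R[6] = 20  (first piece 3, then R[3]=10)
R[7] = 23  (first piece 1, then R[6]=20)
R[8] = 26  (first piece 1, then R[7]=23)
One optimal cutting: 3 + 3 + 1 + 1 → €10 + €10 + €3 + €3 = €26.

26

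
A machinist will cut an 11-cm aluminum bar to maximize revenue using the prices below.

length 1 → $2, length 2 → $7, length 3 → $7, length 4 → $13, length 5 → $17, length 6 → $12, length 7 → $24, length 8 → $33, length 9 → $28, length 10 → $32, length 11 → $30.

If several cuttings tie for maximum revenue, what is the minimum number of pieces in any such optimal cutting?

3

Consider every possible first cut. r[k] is the best of p[i]+r[k−i] over all sellable i≤k.
r[1] = 2
r[2] = max(2+2, 7+0) = 7
r[3] = max(2+7, 7+2, 7+0) = 9
r[4] = max(2+9, 7+7, 7+2, 13+0) = 14
r[5] = max(2+14, 7+9, 7+7, 13+2, 17+0) = 17
r[6] = max(2+17, 7+14, 7+9, 13+7, 17+2, 12+0) = 21
r[7] = max(2+21, 7+17, 7+14, …, 12+2, 24+0) = 24
r[8] = max(2+24, 7+21, 7+17, …, 24+2, 33+0) = 33
r[9] = max(2+33, 7+24, 7+21, …, 33+2, 28+0) = 35
r[10] = max(2+35, 7+33, 7+24, …, 28+2, 32+0) = 40
r[11] = max(2+40, 7+35, 7+33, …, 32+2, 30+0) = 42
Maximum revenue is $42.
Now minimize piece count subject to staying optimal: for each k, pieces[k] = 1 + min over i with p[i]+r[k−i]=r[k] of pieces[k−i].
pieces[8] = 1
pieces[9] = 2
pieces[10] = 2
pieces[11] = 3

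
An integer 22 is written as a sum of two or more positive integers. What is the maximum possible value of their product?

Let P[k] be the best product for length k (with at least one cut). For each first piece i, the rest contributes max(k−i, P[k−i]).
P[2] = 1×max(1,0) = 1×1 = 1
P[3] = 1×max(2,1) = 1×2 = 2
P[4] = 2×max(2,1) = 2×2 = 4
P[5] = 2×max(3,2) = 2×3 = 6
P[6] = 3×max(3,2) = 3×3 = 9
P[7] = 2×max(5,6) = 2×6 = 12
P[8] = 2×max(6,9) = 2×9 = 18
P[9] = 3×max(6,9) = 3×9 = 27
P[10] = 2×max(8,18) = 2×18 = 36
P[11] = 2×max(9,27) = 2×27 = 54
P[12] = 3×max(9,27) = 3×27 = 81
P[13] = 2×max(11,54) = 2×54 = 108
P[14] = 2×max(12,81) = 2×81 = 162
P[15] = 3×max(12,81) = 3×81 = 243
P[16] = 2×max(14,162) = 2×162 = 324
P[17] = 2×max(15,243) = 2×243 = 486
P[18] = 3×max(15,243) = 3×243 = 729
P[19] = 2×max(17,486) = 2×486 = 972
P[20] = 2×max(18,729) = 2×729 = 1458
P[21] = 3×max(18,729) = 3×729 = 2187
P[22] = 2×max(20,1458) = 2×1458 = 2916
One optimal split: 3 + 3 + 3 + 3 + 3 + 3 + 2 + 2; product 3×3×3×3×3×3×2×2 = 2916.

2916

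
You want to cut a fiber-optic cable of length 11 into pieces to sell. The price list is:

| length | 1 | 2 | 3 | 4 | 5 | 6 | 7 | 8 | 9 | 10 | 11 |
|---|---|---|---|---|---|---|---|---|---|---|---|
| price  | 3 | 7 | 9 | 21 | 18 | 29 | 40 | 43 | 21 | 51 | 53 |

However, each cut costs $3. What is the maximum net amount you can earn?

58

Let r[k] be the best obtainable value from length k. For each k, try every first piece i and keep the best of price[i] + r[k−i] minus the 3 cut fee when i<k.
r[1] = 3
r[2] = max(3+3-3, 7+0) = 7
r[3] = max(3+7-3, 7+3-3, 9+0) = 9
r[4] = max(3+9-3, 7+7-3, 9+3-3, 21+0) = 21
r[5] = max(3+21-3, 7+9-3, 9+7-3, 21+3-3, 18+0) = 21
r[6] = max(3+21-3, 7+21-3, 9+9-3, 21+7-3, 18+3-3, 29+0) = 29
r[7] = max(3+29-3, 7+21-3, 9+21-3, …, 29+3-3, 40+0) = 40
r[8] = max(3+40-3, 7+29-3, 9+21-3, …, 40+3-3, 43+0) = 43
r[9] = max(3+43-3, 7+40-3, 9+29-3, …, 43+3-3, 21+0) = 44
r[10] = max(3+44-3, 7+43-3, 9+40-3, …, 21+3-3, 51+0) = 51
r[11] = max(3+51-3, 7+44-3, 9+43-3, …, 51+3-3, 53+0) = 58
One optimal plan: pieces 7 + 4 (1 cut) → $61 − $3 = $58.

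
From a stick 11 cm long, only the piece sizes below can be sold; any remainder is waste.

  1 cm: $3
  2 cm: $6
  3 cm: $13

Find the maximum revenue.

45

Build r[k] bottom-up: r[k] = max over allowed piece i of (p[i] + r[k−i]).
r[1] = 3
r[2] = max(3+3, 6+0) = 6
r[3] = max(3+6, 6+3, 13+0) = 13
r[4] = max(3+13, 6+6, 13+3) = 16
r[5] = max(3+16, 6+13, 13+6) = 19
r[6] = max(3+19, 6+16, 13+13) = 26
r[7] = max(3+26, 6+19, 13+16) = 29
r[8] = max(3+29, 6+26, 13+19) = 32
r[9] = max(3+32, 6+29, 13+26) = 39
r[10] = max(3+39, 6+32, 13+29) = 42
r[11] = max(3+42, 6+39, 13+32) = 45
One optimal cutting: 3 + 3 + 3 + 1 + 1 → $45.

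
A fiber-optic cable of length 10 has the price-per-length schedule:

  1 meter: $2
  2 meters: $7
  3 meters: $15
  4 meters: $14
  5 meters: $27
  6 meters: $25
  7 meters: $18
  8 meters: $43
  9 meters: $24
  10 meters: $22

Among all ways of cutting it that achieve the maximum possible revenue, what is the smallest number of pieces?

2

Let r[k] be the best obtainable value from length k. For each k, try every first piece i and keep the best of price[i] + r[k−i].
r[1] = 2
r[2] = max(2+2, 7+0) = 7
r[3] = max(2+7, 7+2, 15+0) = 15
r[4] = max(2+15, 7+7, 15+2, 14+0) = 17
r[5] = max(2+17, 7+15, 15+7, 14+2, 27+0) = 27
r[6] = max(2+27, 7+17, 15+15, 14+7, 27+2, 25+0) = 30
r[7] = max(2+30, 7+27, 15+17, …, 25+2, 18+0) = 34
r[8] = max(2+34, 7+30, 15+27, …, 18+2, 43+0) = 43
r[9] = max(2+43, 7+34, 15+30, …, 43+2, 24+0) = 45
r[10] = max(2+45, 7+43, 15+34, …, 24+2, 22+0) = 54
Maximum revenue is $54.
Now minimize piece count subject to staying optimal: for each k, pieces[k] = 1 + min over i with p[i]+r[k−i]=r[k] of pieces[k−i].
pieces[7] = 2
pieces[8] = 1
pieces[9] = 2
pieces[10] = 2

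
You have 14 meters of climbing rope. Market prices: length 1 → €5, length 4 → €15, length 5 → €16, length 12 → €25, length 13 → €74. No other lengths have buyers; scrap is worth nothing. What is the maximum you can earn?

Let best[k] be the best obtainable value from length k. For each k, try every first piece i and keep the best of price[i] + best[k−i].
best[1] = 5
best[2] = 10  (first piece 1, then best[1]=5)
best[3] = 15  (first piece 1, then best[2]=10)
best[4] = max(5+15, 15+0) = 20
best[5] = max(5+20, 15+5, 16+0) = 25
best[6] = max(5+25, 15+10, 16+5) = 30
best[7] = max(5+30, 15+15, 16+10) = 35
best[8] = max(5+35, 15+20, 16+15) = 40
best[9] = max(5+40, 15+25, 16+20) = 45
best[10] = max(5+45, 15+30, 16+25) = 50
best[11] = max(5+50, 15+35, 16+30) = 55
best[12] = max(5+55, 15+40, 16+35, 25+0) = 60
best[13] = max(5+60, 15+45, 16+40, 25+5, 74+0) = 74
best[14] = max(5+74, 15+50, 16+45, 25+10, 74+5) = 79
One optimal cutting: 13 + 1 → €79.

79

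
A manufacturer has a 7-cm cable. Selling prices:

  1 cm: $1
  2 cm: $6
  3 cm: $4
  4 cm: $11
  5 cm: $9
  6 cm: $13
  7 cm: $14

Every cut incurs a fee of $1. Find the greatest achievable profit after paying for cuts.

16

Consider every possible first cut. net[k] is the best of p[i]+net[k−i] over all sellable i≤k, charging 1 whenever i<k.
net[1] = 1
net[2] = max(1+1-1, 6+0) = 6
net[3] = max(1+6-1, 6+1-1, 4+0) = 6
net[4] = max(1+6-1, 6+6-1, 4+1-1, 11+0) = 11
net[5] = max(1+11-1, 6+6-1, 4+6-1, 11+1-1, 9+0) = 11
net[6] = max(1+11-1, 6+11-1, 4+6-1, 11+6-1, 9+1-1, 13+0) = 16
net[7] = max(1+16-1, 6+11-1, 4+11-1, …, 13+1-1, 14+0) = 16
One optimal plan: pieces 2 + 2 + 2 + 1 (3 cuts) → $19 − $3 = $16.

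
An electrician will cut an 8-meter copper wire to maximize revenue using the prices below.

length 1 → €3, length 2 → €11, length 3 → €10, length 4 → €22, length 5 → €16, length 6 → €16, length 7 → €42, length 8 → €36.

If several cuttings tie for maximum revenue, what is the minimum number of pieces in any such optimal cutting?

2

Let r[k] be the best obtainable value from length k. For each k, try every first piece i and keep the best of price[i] + r[k−i].
r[1] = 3
r[2] = 11
r[3] = 14  (first piece 1, then r[2]=11)
r[4] = 22  (first piece 2, then r[2]=11)
r[5] = 25  (first piece 1, then r[4]=22)
r[6] = 33  (first piece 2, then r[4]=22)
r[7] = 42
r[8] = 45  (first piece 1, then r[7]=42)
Maximum revenue is €45.
Now minimize piece count subject to staying optimal: for each k, pieces[k] = 1 + min over i with p[i]+r[k−i]=r[k] of pieces[k−i].
pieces[5] = 2
pieces[6] = 2
pieces[7] = 1
pieces[8] = 2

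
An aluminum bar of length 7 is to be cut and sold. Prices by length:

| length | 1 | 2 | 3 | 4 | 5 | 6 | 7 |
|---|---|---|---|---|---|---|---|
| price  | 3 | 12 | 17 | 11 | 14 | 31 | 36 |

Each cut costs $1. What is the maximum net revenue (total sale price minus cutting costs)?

39

Build r[k] bottom-up: r[k] = max over allowed piece i of (p[i] + r[k−i]) − 1 per cut.
r[1] = 3
r[2] = max(3+3-1, 12+0) = 12
r[3] = max(3+12-1, 12+3-1, 17+0) = 17
r[4] = max(3+17-1, 12+12-1, 17+3-1, 11+0) = 23
r[5] = max(3+23-1, 12+17-1, 17+12-1, 11+3-1, 14+0) = 28
r[6] = max(3+28-1, 12+23-1, 17+17-1, 11+12-1, 14+3-1, 31+0) = 34
r[7] = max(3+34-1, 12+28-1, 17+23-1, …, 31+3-1, 36+0) = 39
One optimal plan: pieces 3 + 2 + 2 (2 cuts) → $41 − $2 = $39.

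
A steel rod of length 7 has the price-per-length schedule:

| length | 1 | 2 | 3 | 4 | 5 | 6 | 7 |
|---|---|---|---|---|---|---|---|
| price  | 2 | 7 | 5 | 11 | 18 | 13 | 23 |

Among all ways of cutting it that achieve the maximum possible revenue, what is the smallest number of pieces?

Consider every possible first cut. r[k] is the best of p[i]+r[k−i] over all sellable i≤k.
r[1] = 2
r[2] = max(2+2, 7+0) = 7
r[3] = max(2+7, 7+2, 5+0) = 9
r[4] = max(2+9, 7+7, 5+2, 11+0) = 14
r[5] = max(2+14, 7+9, 5+7, 11+2, 18+0) = 18
r[6] = max(2+18, 7+14, 5+9, 11+7, 18+2, 13+0) = 21
r[7] = max(2+21, 7+18, 5+14, …, 13+2, 23+0) = 25
Maximum revenue is $25.
Now minimize piece count subject to staying optimal: for each k, pieces[k] = 1 + min over i with p[i]+r[k−i]=r[k] of pieces[k−i].
pieces[4] = 2
pieces[5] = 1
pieces[6] = 3
pieces[7] = 2

2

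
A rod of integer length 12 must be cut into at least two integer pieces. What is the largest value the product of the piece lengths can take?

81

Define prod[k] = max over 1≤i<k of i · max(k−i, prod[k−i]); the inner max lets the remainder stay uncut if that's better.
Small cases: prod[2]=1, prod[3]=2, prod[4]=4, prod[5]=6, prod[6]=9.
prod[7] = 2·max(5,6) = 2·6 = 12
prod[8] = 2·max(6,9) = 2·9 = 18
prod[9] = 3·max(6,9) = 3·9 = 27
prod[10] = 2·max(8,18) = 2·18 = 36
prod[11] = 2·max(9,27) = 2·27 = 54
prod[12] = 3·max(9,27) = 3·27 = 81
One optimal split: 3 + 3 + 3 + 3; product 3·3·3·3 = 81.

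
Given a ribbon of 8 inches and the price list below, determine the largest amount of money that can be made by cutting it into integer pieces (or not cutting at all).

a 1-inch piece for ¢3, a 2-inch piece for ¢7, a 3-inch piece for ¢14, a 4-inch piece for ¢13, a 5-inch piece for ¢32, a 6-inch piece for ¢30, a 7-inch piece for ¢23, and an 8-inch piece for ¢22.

46

Build best[k] bottom-up: best[k] = max over allowed piece i of (p[i] + best[k−i]).
best[1] = 3
best[2] = max(3+3, 7+0) = 7
best[3] = max(3+7, 7+3, 14+0) = 14
best[4] = max(3+14, 7+7, 14+3, 13+0) = 17
best[5] = max(3+17, 7+14, 14+7, 13+3, 32+0) = 32
best[6] = max(3+32, 7+17, 14+14, 13+7, 32+3, 30+0) = 35
best[7] = max(3+35, 7+32, 14+17, …, 30+3, 23+0) = 39
best[8] = max(3+39, 7+35, 14+32, …, 23+3, 22+0) = 46
One optimal cutting: 5 + 3 → ¢32 + ¢14 = ¢46.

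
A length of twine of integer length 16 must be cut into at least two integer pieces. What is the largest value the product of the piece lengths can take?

Define f[k] = max over 1≤i<k of i · max(k−i, f[k−i]); the inner max lets the remainder stay uncut if that's better.
f[2] = 1·max(1,0) = 1·1 = 1
f[3] = 1·max(2,1) = 1·2 = 2
f[4] = 2·max(2,1) = 2·2 = 4
f[5] = 2·max(3,2) = 2·3 = 6
f[6] = 3·max(3,2) = 3·3 = 9
f[7] = 2·max(5,6) = 2·6 = 12
f[8] = 2·max(6,9) = 2·9 = 18
f[9] = 3·max(6,9) = 3·9 = 27
f[10] = 2·max(8,18) = 2·18 = 36
f[11] = 2·max(9,27) = 2·27 = 54
f[12] = 3·max(9,27) = 3·27 = 81
f[13] = 2·max(11,54) = 2·54 = 108
f[14] = 2·max(12,81) = 2·81 = 162
f[15] = 3·max(12,81) = 3·81 = 243
f[16] = 2·max(14,162) = 2·162 = 324
One optimal split: 3 + 3 + 3 + 3 + 2 + 2; product 3·3·3·3·2·2 = 324.

324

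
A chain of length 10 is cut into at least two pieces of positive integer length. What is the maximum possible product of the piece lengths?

36

Let m[k] be the best product for length k (with at least one cut). For each first piece i, the rest contributes max(k−i, m[k−i]).
m[2] = 1×max(1,0) = 1×1 = 1
m[3] = max(1×2, 2×1) = 2
m[4] = max(1×3, 2×2, 3×1) = 4
m[5] = max(1×4, 2×3, 3×2, 4×1) = 6
m[6] = max(1×6, 2×4, 3×3, 4×2, 5×1) = 9
m[7] = max(1×9, 2×6, 3×4, 4×3, 5×2, 6×1) = 12
m[8] = max(1×12, 2×9, 3×6, …, 6×2, 7×1) = 18
m[9] = max(1×18, 2×12, 3×9, …, 7×2, 8×1) = 27
m[10] = max(1×27, 2×18, 3×12, …, 8×2, 9×1) = 36
One optimal split: 3 + 3 + 2 + 2; product 3×3×2×2 = 36.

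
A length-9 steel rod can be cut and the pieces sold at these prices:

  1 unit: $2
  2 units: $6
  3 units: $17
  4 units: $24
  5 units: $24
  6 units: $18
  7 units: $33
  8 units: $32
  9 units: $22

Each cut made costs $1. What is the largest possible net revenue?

Consider every possible first cut. net[k] is the best of p[i]+net[k−i] over all sellable i≤k, charging 1 whenever i<k.
net[1] = 2
net[2] = max(2+2-1, 6+0) = 6
net[3] = max(2+6-1, 6+2-1, 17+0) = 17
net[4] = max(2+17-1, 6+6-1, 17+2-1, 24+0) = 24
net[5] = max(2+24-1, 6+17-1, 17+6-1, 24+2-1, 24+0) = 25
net[6] = max(2+25-1, 6+24-1, 17+17-1, 24+6-1, 24+2-1, 18+0) = 33
net[7] = max(2+33-1, 6+25-1, 17+24-1, …, 18+2-1, 33+0) = 40
net[8] = max(2+40-1, 6+33-1, 17+25-1, …, 33+2-1, 32+0) = 47
net[9] = max(2+47-1, 6+40-1, 17+33-1, …, 32+2-1, 22+0) = 49
One optimal plan: pieces 3 + 3 + 3 (2 cuts) → $51 − $2 = $49.

49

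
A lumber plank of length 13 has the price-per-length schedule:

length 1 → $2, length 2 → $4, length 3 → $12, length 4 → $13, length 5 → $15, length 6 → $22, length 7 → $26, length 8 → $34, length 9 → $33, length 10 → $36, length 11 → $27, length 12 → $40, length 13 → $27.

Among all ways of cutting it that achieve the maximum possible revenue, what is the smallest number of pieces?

Consider every possible first cut. r[k] is the best of p[i]+r[k−i] over all sellable i≤k.
r[1] = 2
r[2] = 4  (first piece 1, then r[1]=2)
r[3] = 12
r[4] = 14  (first piece 1, then r[3]=12)
r[5] = 16  (first piece 1, then r[4]=14)
r[6] = 24  (first piece 3, then r[3]=12)
r[7] = 26  (first piece 1, then r[6]=24)
r[8] = 34
r[9] = 36  (first piece 1, then r[8]=34)
r[10] = 38  (first piece 1, then r[9]=36)
r[11] = 46  (first piece 3, then r[8]=34)
r[12] = 48  (first piece 1, then r[11]=46)
r[13] = 50  (first piece 1, then r[12]=48)
Maximum revenue is $50.
Now minimize piece count subject to staying optimal: for each k, pieces[k] = 1 + min over i with p[i]+r[k−i]=r[k] of pieces[k−i].
pieces[10] = 2
pieces[11] = 2
pieces[12] = 3
pieces[13] = 3

3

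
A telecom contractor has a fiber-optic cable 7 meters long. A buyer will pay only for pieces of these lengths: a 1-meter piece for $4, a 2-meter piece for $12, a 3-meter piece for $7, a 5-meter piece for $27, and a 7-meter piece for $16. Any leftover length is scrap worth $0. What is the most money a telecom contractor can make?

Build r[k] bottom-up: r[k] = max over allowed piece i of (p[i] + r[k−i]).
r[1] = 4
r[2] = max(4+4, 12+0) = 12
r[3] = max(4+12, 12+4, 7+0) = 16
r[4] = max(4+16, 12+12, 7+4) = 24
r[5] = max(4+24, 12+16, 7+12, 27+0) = 28
r[6] = max(4+28, 12+24, 7+16, 27+4) = 36
r[7] = max(4+36, 12+28, 7+24, 27+12, 16+0) = 40
One optimal cutting: 2 + 2 + 2 + 1 → $40.

40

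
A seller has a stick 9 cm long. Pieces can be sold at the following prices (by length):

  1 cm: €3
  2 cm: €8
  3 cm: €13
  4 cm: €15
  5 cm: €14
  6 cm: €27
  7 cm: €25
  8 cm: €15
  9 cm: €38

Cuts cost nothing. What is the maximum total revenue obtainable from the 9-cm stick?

Build r[k] bottom-up: r[k] = max over allowed piece i of (p[i] + r[k−i]).
r[1] = 3
r[2] = max(3+3, 8+0) = 8
r[3] = max(3+8, 8+3, 13+0) = 13
r[4] = max(3+13, 8+8, 13+3, 15+0) = 16
r[5] = max(3+16, 8+13, 13+8, 15+3, 14+0) = 21
r[6] = max(3+21, 8+16, 13+13, 15+8, 14+3, 27+0) = 27
r[7] = max(3+27, 8+21, 13+16, …, 27+3, 25+0) = 30
r[8] = max(3+30, 8+27, 13+21, …, 25+3, 15+0) = 35
r[9] = max(3+35, 8+30, 13+27, …, 15+3, 38+0) = 40
One optimal cutting: 6 + 3 → €27 + €13 = €40.

40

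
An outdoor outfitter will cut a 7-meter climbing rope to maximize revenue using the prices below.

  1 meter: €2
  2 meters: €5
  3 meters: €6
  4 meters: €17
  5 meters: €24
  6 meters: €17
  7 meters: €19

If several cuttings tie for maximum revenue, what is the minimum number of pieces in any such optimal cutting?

2

Build r[k] bottom-up: r[k] = max over allowed piece i of (p[i] + r[k−i]).
r[1] = 2
r[2] = max(2+2, 5+0) = 5
r[3] = max(2+5, 5+2, 6+0) = 7
r[4] = max(2+7, 5+5, 6+2, 17+0) = 17
r[5] = max(2+17, 5+7, 6+5, 17+2, 24+0) = 24
r[6] = max(2+24, 5+17, 6+7, 17+5, 24+2, 17+0) = 26
r[7] = max(2+26, 5+24, 6+17, …, 17+2, 19+0) = 29
Maximum revenue is €29.
Now minimize piece count subject to staying optimal: for each k, pieces[k] = 1 + min over i with p[i]+r[k−i]=r[k] of pieces[k−i].
pieces[4] = 1
pieces[5] = 1
pieces[6] = 2
pieces[7] = 2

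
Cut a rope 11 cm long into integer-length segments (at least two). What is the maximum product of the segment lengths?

54

Fill P[k] for k=2..11: at each k try every first piece i and multiply by the better of (k−i) uncut or P[k−i].
Small cases: P[2]=1, P[3]=2.
P[4] = 2*max(2,1) = 2*2 = 4
P[5] = 2*max(3,2) = 2*3 = 6
P[6] = 3*max(3,2) = 3*3 = 9
P[7] = 2*max(5,6) = 2*6 = 12
P[8] = 2*max(6,9) = 2*9 = 18
P[9] = 3*max(6,9) = 3*9 = 27
P[10] = 2*max(8,18) = 2*18 = 36
P[11] = 2*max(9,27) = 2*27 = 54
One optimal split: 3 + 3 + 3 + 2; product 3*3*3*2 = 54.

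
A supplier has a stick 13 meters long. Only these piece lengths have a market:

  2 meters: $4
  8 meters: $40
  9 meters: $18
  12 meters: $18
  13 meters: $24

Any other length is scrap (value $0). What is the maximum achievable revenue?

Consider every possible first cut. best[k] is the best of p[i]+best[k−i] over all sellable i≤k.
best[1] = 0
best[2] = 4
best[3] = 4
best[4] = 8  (first piece 2, then best[2]=4)
best[5] = 8
best[6] = 12  (first piece 2, then best[4]=8)
best[7] = 12
best[8] = max(4+12, 40+0) = 40
best[9] = max(4+12, 40+0, 18+0) = 40
best[10] = max(4+40, 40+4, 18+0) = 44
best[11] = max(4+40, 40+4, 18+4) = 44
best[12] = max(4+44, 40+8, 18+4, 18+0) = 48
best[13] = max(4+44, 40+8, 18+8, 18+0, 24+0) = 48
One optimal cutting: pieces 8 + 2 + 2 with 1 meter of scrap → $48.

48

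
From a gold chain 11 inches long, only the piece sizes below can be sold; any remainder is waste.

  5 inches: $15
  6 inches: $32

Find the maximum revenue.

Build best[k] bottom-up: best[k] = max over allowed piece i of (p[i] + best[k−i]).
best[1] = 0
best[2] = 0
best[3] = 0
best[4] = 0
best[5] = 15
best[6] = max(15+0, 32+0) = 32
best[7] = max(15+0, 32+0) = 32
best[8] = max(15+0, 32+0) = 32
best[9] = max(15+0, 32+0) = 32
best[10] = max(15+15, 32+0) = 32
best[11] = max(15+32, 32+15) = 47
One optimal cutting: 6 + 5 → $47.

47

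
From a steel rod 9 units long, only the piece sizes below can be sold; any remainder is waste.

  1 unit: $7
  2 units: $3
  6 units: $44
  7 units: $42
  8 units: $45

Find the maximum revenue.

Build r[k] bottom-up: r[k] = max over allowed piece i of (p[i] + r[k−i]).
r[1] = 7
r[2] = 14  (first piece 1, then r[1]=7)
r[3] = 21  (first piece 1, then r[2]=14)
r[4] = 28  (first piece 1, then r[3]=21)
r[5] = 35  (first piece 1, then r[4]=28)
r[6] = 44
r[7] = 51  (first piece 1, then r[6]=44)
r[8] = 58  (first piece 1, then r[7]=51)
r[9] = 65  (first piece 1, then r[8]=58)
One optimal cutting: 6 + 1 + 1 + 1 → $65.

65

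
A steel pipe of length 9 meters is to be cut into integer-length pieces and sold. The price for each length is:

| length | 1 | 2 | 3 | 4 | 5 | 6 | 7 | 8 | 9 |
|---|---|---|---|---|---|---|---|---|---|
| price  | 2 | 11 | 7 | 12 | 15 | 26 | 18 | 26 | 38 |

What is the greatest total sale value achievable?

Consider every possible first cut. best[k] is the best of p[i]+best[k−i] over all sellable i≤k.
best[1] = 2
best[2] = max(2+2, 11+0) = 11
best[3] = max(2+11, 11+2, 7+0) = 13
best[4] = max(2+13, 11+11, 7+2, 12+0) = 22
best[5] = max(2+22, 11+13, 7+11, 12+2, 15+0) = 24
best[6] = max(2+24, 11+22, 7+13, 12+11, 15+2, 26+0) = 33
best[7] = max(2+33, 11+24, 7+22, …, 26+2, 18+0) = 35
best[8] = max(2+35, 11+33, 7+24, …, 18+2, 26+0) = 44
best[9] = max(2+44, 11+35, 7+33, …, 26+2, 38+0) = 46
One optimal cutting: 2 + 2 + 2 + 2 + 1 → $11 + $11 + $11 + $11 + $2 = $46.

46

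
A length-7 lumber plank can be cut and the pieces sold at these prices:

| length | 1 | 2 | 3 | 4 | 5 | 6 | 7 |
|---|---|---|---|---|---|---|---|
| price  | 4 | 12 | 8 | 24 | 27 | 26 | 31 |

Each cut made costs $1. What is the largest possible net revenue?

38

Let net[k] be the best obtainable value from length k. For each k, try every first piece i and keep the best of price[i] + net[k−i] minus the 1 cut fee when i<k.
net[1] = 4
net[2] = max(4+4-1, 12+0) = 12
net[3] = max(4+12-1, 12+4-1, 8+0) = 15
net[4] = max(4+15-1, 12+12-1, 8+4-1, 24+0) = 24
net[5] = max(4+24-1, 12+15-1, 8+12-1, 24+4-1, 27+0) = 27
net[6] = max(4+27-1, 12+24-1, 8+15-1, 24+12-1, 27+4-1, 26+0) = 35
net[7] = max(4+35-1, 12+27-1, 8+24-1, …, 26+4-1, 31+0) = 38
One optimal plan: pieces 4 + 2 + 1 (2 cuts) → $40 − $2 = $38.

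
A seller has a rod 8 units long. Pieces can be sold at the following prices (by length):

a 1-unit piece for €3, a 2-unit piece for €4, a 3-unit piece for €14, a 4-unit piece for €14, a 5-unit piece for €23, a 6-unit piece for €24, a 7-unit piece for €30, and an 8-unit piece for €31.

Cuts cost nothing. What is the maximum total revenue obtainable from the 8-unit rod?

Build R[k] bottom-up: R[k] = max over allowed piece i of (p[i] + R[k−i]).
R[1] = 3
R[2] = max(3+3, 4+0) = 6
R[3] = max(3+6, 4+3, 14+0) = 14
R[4] = max(3+14, 4+6, 14+3, 14+0) = 17
R[5] = max(3+17, 4+14, 14+6, 14+3, 23+0) = 23
R[6] = max(3+23, 4+17, 14+14, 14+6, 23+3, 24+0) = 28
R[7] = max(3+28, 4+23, 14+17, …, 24+3, 30+0) = 31
R[8] = max(3+31, 4+28, 14+23, …, 30+3, 31+0) = 37
One optimal cutting: 5 + 3 → €23 + €14 = €37.

37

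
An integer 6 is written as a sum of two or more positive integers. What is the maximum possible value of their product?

Fill prod[k] for k=2..6: at each k try every first piece i and multiply by the better of (k−i) uncut or prod[k−i].
prod[2] = 1·max(1,0) = 1·1 = 1
prod[3] = 1·max(2,1) = 1·2 = 2
prod[4] = 2·max(2,1) = 2·2 = 4
prod[5] = 2·max(3,2) = 2·3 = 6
prod[6] = 3·max(3,2) = 3·3 = 9
One optimal split: 3 + 3; product 3·3 = 9.

9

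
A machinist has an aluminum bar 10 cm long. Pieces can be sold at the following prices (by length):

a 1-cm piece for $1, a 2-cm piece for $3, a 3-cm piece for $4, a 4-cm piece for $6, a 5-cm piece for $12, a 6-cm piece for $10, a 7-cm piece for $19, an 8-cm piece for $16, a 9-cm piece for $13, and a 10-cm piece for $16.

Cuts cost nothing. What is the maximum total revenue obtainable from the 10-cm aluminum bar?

24

Build v[k] bottom-up: v[k] = max over allowed piece i of (p[i] + v[k−i]).
v[1] = 1
v[2] = 3
v[3] = 4  (first piece 1, then v[2]=3)
v[4] = 6  (first piece 2, then v[2]=3)
v[5] = 12
v[6] = 13  (first piece 1, then v[5]=12)
v[7] = 19
v[8] = 20  (first piece 1, then v[7]=19)
v[9] = 22  (first piece 2, then v[7]=19)
v[10] = 24  (first piece 5, then v[5]=12)
One optimal cutting: 5 + 5 → $12 + $12 = $24.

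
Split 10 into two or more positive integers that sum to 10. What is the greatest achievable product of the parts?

Define f[k] = max over 1≤i<k of i · max(k−i, f[k−i]); the inner max lets the remainder stay uncut if that's better.
f[2] = 1·max(1,0) = 1·1 = 1
f[3] = 1·max(2,1) = 1·2 = 2
f[4] = 2·max(2,1) = 2·2 = 4
f[5] = 2·max(3,2) = 2·3 = 6
f[6] = 3·max(3,2) = 3·3 = 9
f[7] = 2·max(5,6) = 2·6 = 12
f[8] = 2·max(6,9) = 2·9 = 18
f[9] = 3·max(6,9) = 3·9 = 27
f[10] = 2·max(8,18) = 2·18 = 36
One optimal split: 3 + 3 + 2 + 2; product 3·3·2·2 = 36.

36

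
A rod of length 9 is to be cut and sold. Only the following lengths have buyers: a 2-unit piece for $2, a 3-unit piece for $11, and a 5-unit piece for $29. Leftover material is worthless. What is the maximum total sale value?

Consider every possible first cut. f[k] is the best of p[i]+f[k−i] over all sellable i≤k.
f[1] = 0
f[2] = 2
f[3] = 11
f[4] = 11
f[5] = 29
f[6] = 29
f[7] = 31  (first piece 2, then f[5]=29)
f[8] = 40  (first piece 3, then f[5]=29)
f[9] = 40
One optimal cutting: pieces 5 + 3 with 1 unit of scrap → $40.

40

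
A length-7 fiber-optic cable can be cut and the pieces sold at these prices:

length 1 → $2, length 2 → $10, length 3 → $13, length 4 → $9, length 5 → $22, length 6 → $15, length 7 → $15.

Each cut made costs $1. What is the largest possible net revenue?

Build r[k] bottom-up: r[k] = max over allowed piece i of (p[i] + r[k−i]) − 1 per cut.
r[1] = 2
r[2] = 10
r[3] = 13
r[4] = 19  (first piece 2, then r[2]=10)
r[5] = 22  (first piece 2, then r[3]=13)
r[6] = 28  (first piece 2, then r[4]=19)
r[7] = 31  (first piece 2, then r[5]=22)
One optimal plan: pieces 3 + 2 + 2 (2 cuts) → $33 − $2 = $31.

31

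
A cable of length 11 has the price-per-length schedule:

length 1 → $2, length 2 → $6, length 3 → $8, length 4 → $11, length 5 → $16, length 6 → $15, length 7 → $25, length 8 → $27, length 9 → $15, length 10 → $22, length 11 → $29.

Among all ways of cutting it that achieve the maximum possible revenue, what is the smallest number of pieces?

Let r[k] be the best obtainable value from length k. For each k, try every first piece i and keep the best of price[i] + r[k−i].
r[1] = 2
r[2] = max(2+2, 6+0) = 6
r[3] = max(2+6, 6+2, 8+0) = 8
r[4] = max(2+8, 6+6, 8+2, 11+0) = 12
r[5] = max(2+12, 6+8, 8+6, 11+2, 16+0) = 16
r[6] = max(2+16, 6+12, 8+8, 11+6, 16+2, 15+0) = 18
r[7] = max(2+18, 6+16, 8+12, …, 15+2, 25+0) = 25
r[8] = max(2+25, 6+18, 8+16, …, 25+2, 27+0) = 27
r[9] = max(2+27, 6+25, 8+18, …, 27+2, 15+0) = 31
r[10] = max(2+31, 6+27, 8+25, …, 15+2, 22+0) = 33
r[11] = max(2+33, 6+31, 8+27, …, 22+2, 29+0) = 37
Maximum revenue is $37.
Now minimize piece count subject to staying optimal: for each k, pieces[k] = 1 + min over i with p[i]+r[k−i]=r[k] of pieces[k−i].
pieces[8] = 1
pieces[9] = 2
pieces[10] = 2
pieces[11] = 3

3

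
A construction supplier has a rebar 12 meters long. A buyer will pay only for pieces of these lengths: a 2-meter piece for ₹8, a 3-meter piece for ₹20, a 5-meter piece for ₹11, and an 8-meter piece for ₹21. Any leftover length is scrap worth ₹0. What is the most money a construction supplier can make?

80

Build r[k] bottom-up: r[k] = max over allowed piece i of (p[i] + r[k−i]).
r[1] = 0
r[2] = 8
r[3] = max(8+0, 20+0) = 20
r[4] = max(8+8, 20+0) = 20
r[5] = max(8+20, 20+8, 11+0) = 28
r[6] = max(8+20, 20+20, 11+0) = 40
r[7] = max(8+28, 20+20, 11+8) = 40
r[8] = max(8+40, 20+28, 11+20, 21+0) = 48
r[9] = max(8+40, 20+40, 11+20, 21+0) = 60
r[10] = max(8+48, 20+40, 11+28, 21+8) = 60
r[11] = max(8+60, 20+48, 11+40, 21+20) = 68
r[12] = max(8+60, 20+60, 11+40, 21+20) = 80
One optimal cutting: 3 + 3 + 3 + 3 → ₹80.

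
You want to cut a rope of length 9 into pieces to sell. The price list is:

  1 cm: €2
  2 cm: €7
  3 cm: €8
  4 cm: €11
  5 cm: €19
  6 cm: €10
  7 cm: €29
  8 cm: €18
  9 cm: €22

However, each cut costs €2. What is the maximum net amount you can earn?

34

Let net[k] be the best obtainable value from length k. For each k, try every first piece i and keep the best of price[i] + net[k−i] minus the 2 cut fee when i<k.
net[1] = 2
net[2] = 7
net[3] = 8
net[4] = 12  (first piece 2, then net[2]=7)
net[5] = 19
net[6] = 19  (first piece 1, then net[5]=19)
net[7] = 29
net[8] = 29  (first piece 1, then net[7]=29)
net[9] = 34  (first piece 2, then net[7]=29)
One optimal plan: pieces 7 + 2 (1 cut) → €36 − €2 = €34.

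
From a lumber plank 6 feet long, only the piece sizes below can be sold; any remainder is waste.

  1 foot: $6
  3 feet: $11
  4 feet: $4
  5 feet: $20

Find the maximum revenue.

36

Let f[k] be the best obtainable value from length k. For each k, try every first piece i and keep the best of price[i] + f[k−i].
f[1] = 6
f[2] = 12  (first piece 1, then f[1]=6)
f[3] = max(6+12, 11+0) = 18
f[4] = max(6+18, 11+6, 4+0) = 24
f[5] = max(6+24, 11+12, 4+6, 20+0) = 30
f[6] = max(6+30, 11+18, 4+12, 20+6) = 36
One optimal cutting: 1 + 1 + 1 + 1 + 1 + 1 → $36.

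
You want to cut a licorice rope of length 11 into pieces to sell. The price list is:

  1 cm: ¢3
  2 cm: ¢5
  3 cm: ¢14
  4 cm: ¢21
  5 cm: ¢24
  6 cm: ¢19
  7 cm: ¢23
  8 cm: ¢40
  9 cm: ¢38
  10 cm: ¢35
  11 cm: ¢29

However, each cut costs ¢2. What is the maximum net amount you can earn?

52

Build net[k] bottom-up: net[k] = max over allowed piece i of (p[i] + net[k−i]) − 2 per cut.
net[1] = 3
net[2] = 5
net[3] = 14
net[4] = 21
net[5] = 24
net[6] = 26  (first piece 3, then net[3]=14)
net[7] = 33  (first piece 3, then net[4]=21)
net[8] = 40  (first piece 4, then net[4]=21)
net[9] = 43  (first piece 4, then net[5]=24)
net[10] = 46  (first piece 5, then net[5]=24)
net[11] = 52  (first piece 3, then net[8]=40)
One optimal plan: pieces 4 + 4 + 3 (2 cuts) → ¢56 − ¢4 = ¢52.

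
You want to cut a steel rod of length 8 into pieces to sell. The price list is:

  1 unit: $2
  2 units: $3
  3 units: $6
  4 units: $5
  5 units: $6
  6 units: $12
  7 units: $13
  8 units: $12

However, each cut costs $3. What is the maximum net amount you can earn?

Let net[k] be the best obtainable value from length k. For each k, try every first piece i and keep the best of price[i] + net[k−i] minus the 3 cut fee when i<k.
net[1] = 2
net[2] = max(2+2-3, 3+0) = 3
net[3] = max(2+3-3, 3+2-3, 6+0) = 6
net[4] = max(2+6-3, 3+3-3, 6+2-3, 5+0) = 5
net[5] = max(2+5-3, 3+6-3, 6+3-3, 5+2-3, 6+0) = 6
net[6] = max(2+6-3, 3+5-3, 6+6-3, 5+3-3, 6+2-3, 12+0) = 12
net[7] = max(2+12-3, 3+6-3, 6+5-3, …, 12+2-3, 13+0) = 13
net[8] = max(2+13-3, 3+12-3, 6+6-3, …, 13+2-3, 12+0) = 12
One optimal plan: pieces 7 + 1 (1 cut) → $15 − $3 = $12.

12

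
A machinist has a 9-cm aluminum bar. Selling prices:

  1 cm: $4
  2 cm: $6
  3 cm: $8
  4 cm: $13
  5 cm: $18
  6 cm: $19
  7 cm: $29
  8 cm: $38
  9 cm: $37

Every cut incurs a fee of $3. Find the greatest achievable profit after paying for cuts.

39

Consider every possible first cut. r[k] is the best of p[i]+r[k−i] over all sellable i≤k, charging 3 whenever i<k.
r[1] = 4
r[2] = max(4+4-3, 6+0) = 6
r[3] = max(4+6-3, 6+4-3, 8+0) = 8
r[4] = max(4+8-3, 6+6-3, 8+4-3, 13+0) = 13
r[5] = max(4+13-3, 6+8-3, 8+6-3, 13+4-3, 18+0) = 18
r[6] = max(4+18-3, 6+13-3, 8+8-3, 13+6-3, 18+4-3, 19+0) = 19
r[7] = max(4+19-3, 6+18-3, 8+13-3, …, 19+4-3, 29+0) = 29
r[8] = max(4+29-3, 6+19-3, 8+18-3, …, 29+4-3, 38+0) = 38
r[9] = max(4+38-3, 6+29-3, 8+19-3, …, 38+4-3, 37+0) = 39
One optimal plan: pieces 8 + 1 (1 cut) → $42 − $3 = $39.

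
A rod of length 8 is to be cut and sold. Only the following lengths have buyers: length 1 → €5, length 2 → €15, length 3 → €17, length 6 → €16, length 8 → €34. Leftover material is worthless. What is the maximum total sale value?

Let f[k] be the best obtainable value from length k. For each k, try every first piece i and keep the best of price[i] + f[k−i].
f[1] = 5
f[2] = max(5+5, 15+0) = 15
f[3] = max(5+15, 15+5, 17+0) = 20
f[4] = max(5+20, 15+15, 17+5) = 30
f[5] = max(5+30, 15+20, 17+15) = 35
f[6] = max(5+35, 15+30, 17+20, 16+0) = 45
f[7] = max(5+45, 15+35, 17+30, 16+5) = 50
f[8] = max(5+50, 15+45, 17+35, 16+15, 34+0) = 60
One optimal cutting: 2 + 2 + 2 + 2 → €60.

60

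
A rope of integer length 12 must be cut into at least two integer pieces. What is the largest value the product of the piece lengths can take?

Define m[k] = max over 1≤i<k of i · max(k−i, m[k−i]); the inner max lets the remainder stay uncut if that's better.
m[2] = 1×max(1,0) = 1×1 = 1
m[3] = 1×max(2,1) = 1×2 = 2
m[4] = 2×max(2,1) = 2×2 = 4
m[5] = 2×max(3,2) = 2×3 = 6
m[6] = 3×max(3,2) = 3×3 = 9
m[7] = 2×max(5,6) = 2×6 = 12
m[8] = 2×max(6,9) = 2×9 = 18
m[9] = 3×max(6,9) = 3×9 = 27
m[10] = 2×max(8,18) = 2×18 = 36
m[11] = 2×max(9,27) = 2×27 = 54
m[12] = 3×max(9,27) = 3×27 = 81
One optimal split: 3 + 3 + 3 + 3; product 3×3×3×3 = 81.

81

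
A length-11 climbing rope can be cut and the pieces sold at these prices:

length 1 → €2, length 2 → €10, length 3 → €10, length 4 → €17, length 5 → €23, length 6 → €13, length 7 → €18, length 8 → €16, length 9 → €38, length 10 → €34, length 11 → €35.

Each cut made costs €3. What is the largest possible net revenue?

45

Let net[k] be the best obtainable value from length k. For each k, try every first piece i and keep the best of price[i] + net[k−i] minus the 3 cut fee when i<k.
net[1] = 2
net[2] = 10
net[3] = 10
net[4] = 17  (first piece 2, then net[2]=10)
net[5] = 23
net[6] = 24  (first piece 2, then net[4]=17)
net[7] = 30  (first piece 2, then net[5]=23)
net[8] = 31  (first piece 2, then net[6]=24)
net[9] = 38
net[10] = 43  (first piece 5, then net[5]=23)
net[11] = 45  (first piece 2, then net[9]=38)
One optimal plan: pieces 9 + 2 (1 cut) → €48 − €3 = €45.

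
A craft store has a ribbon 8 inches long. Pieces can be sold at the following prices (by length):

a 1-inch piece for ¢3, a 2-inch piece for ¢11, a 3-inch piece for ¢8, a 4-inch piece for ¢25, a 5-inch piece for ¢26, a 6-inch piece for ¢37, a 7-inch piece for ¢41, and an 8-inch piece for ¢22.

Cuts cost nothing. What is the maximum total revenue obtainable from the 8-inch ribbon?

50

Consider every possible first cut. v[k] is the best of p[i]+v[k−i] over all sellable i≤k.
v[1] = 3
v[2] = max(3+3, 11+0) = 11
v[3] = max(3+11, 11+3, 8+0) = 14
v[4] = max(3+14, 11+11, 8+3, 25+0) = 25
v[5] = max(3+25, 11+14, 8+11, 25+3, 26+0) = 28
v[6] = max(3+28, 11+25, 8+14, 25+11, 26+3, 37+0) = 37
v[7] = max(3+37, 11+28, 8+25, …, 37+3, 41+0) = 41
v[8] = max(3+41, 11+37, 8+28, …, 41+3, 22+0) = 50
One optimal cutting: 4 + 4 → ¢25 + ¢25 = ¢50.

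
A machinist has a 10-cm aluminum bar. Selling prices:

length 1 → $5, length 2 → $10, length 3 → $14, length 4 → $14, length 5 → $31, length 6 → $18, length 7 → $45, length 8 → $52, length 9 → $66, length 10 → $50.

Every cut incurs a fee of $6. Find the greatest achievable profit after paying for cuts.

65

Consider every possible first cut. v[k] is the best of p[i]+v[k−i] over all sellable i≤k, charging 6 whenever i<k.
v[1] = 5
v[2] = 10
v[3] = 14
v[4] = 14  (first piece 2, then v[2]=10)
v[5] = 31
v[6] = 30  (first piece 1, then v[5]=31)
v[7] = 45
v[8] = 52
v[9] = 66
v[10] = 65  (first piece 1, then v[9]=66)
One optimal plan: pieces 9 + 1 (1 cut) → $71 − $6 = $65.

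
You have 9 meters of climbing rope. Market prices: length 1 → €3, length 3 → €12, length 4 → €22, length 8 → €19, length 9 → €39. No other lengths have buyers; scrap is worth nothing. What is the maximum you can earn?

47

Build f[k] bottom-up: f[k] = max over allowed piece i of (p[i] + f[k−i]).
f[1] = 3
f[2] = 6  (first piece 1, then f[1]=3)
f[3] = 12
f[4] = 22
f[5] = 25  (first piece 1, then f[4]=22)
f[6] = 28  (first piece 1, then f[5]=25)
f[7] = 34  (first piece 3, then f[4]=22)
f[8] = 44  (first piece 4, then f[4]=22)
f[9] = 47  (first piece 1, then f[8]=44)
One optimal cutting: 4 + 4 + 1 → €47.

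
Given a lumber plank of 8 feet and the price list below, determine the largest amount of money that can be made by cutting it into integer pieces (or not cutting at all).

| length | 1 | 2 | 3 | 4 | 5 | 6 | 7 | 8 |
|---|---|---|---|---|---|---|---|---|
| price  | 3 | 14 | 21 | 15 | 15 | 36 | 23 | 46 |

Let v[k] be the best obtainable value from length k. For each k, try every first piece i and keep the best of price[i] + v[k−i].
v[1] = 3
v[2] = max(3+3, 14+0) = 14
v[3] = max(3+14, 14+3, 21+0) = 21
v[4] = max(3+21, 14+14, 21+3, 15+0) = 28
v[5] = max(3+28, 14+21, 21+14, 15+3, 15+0) = 35
v[6] = max(3+35, 14+28, 21+21, 15+14, 15+3, 36+0) = 42
v[7] = max(3+42, 14+35, 21+28, …, 36+3, 23+0) = 49
v[8] = max(3+49, 14+42, 21+35, …, 23+3, 46+0) = 56
One optimal cutting: 2 + 2 + 2 + 2 → $14 + $14 + $14 + $14 = $56.

56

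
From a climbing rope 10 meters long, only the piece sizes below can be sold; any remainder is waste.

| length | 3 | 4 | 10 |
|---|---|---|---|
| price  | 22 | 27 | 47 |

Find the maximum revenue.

Consider every possible first cut. best[k] is the best of p[i]+best[k−i] over all sellable i≤k.
best[1] = 0
best[2] = 0
best[3] = 22
best[4] = 27
best[5] = 27
best[6] = 44  (first piece 3, then best[3]=22)
best[7] = 49  (first piece 3, then best[4]=27)
best[8] = 54  (first piece 4, then best[4]=27)
best[9] = 66  (first piece 3, then best[6]=44)
best[10] = 71  (first piece 3, then best[7]=49)
One optimal cutting: 4 + 3 + 3 → €71.

71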